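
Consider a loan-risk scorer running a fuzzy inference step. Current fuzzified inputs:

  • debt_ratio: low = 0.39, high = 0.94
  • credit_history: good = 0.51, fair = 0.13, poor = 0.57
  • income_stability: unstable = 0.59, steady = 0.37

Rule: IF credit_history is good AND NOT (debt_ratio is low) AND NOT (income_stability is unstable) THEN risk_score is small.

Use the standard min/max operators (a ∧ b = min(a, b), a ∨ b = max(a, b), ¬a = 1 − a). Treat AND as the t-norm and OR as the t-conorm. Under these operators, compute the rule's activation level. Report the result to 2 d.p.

firing strength: good=0.51, ¬low=1−0.39=0.61, ¬unstable=1−0.59=0.41; AND[min(a, b)] → w = 0.41

0.41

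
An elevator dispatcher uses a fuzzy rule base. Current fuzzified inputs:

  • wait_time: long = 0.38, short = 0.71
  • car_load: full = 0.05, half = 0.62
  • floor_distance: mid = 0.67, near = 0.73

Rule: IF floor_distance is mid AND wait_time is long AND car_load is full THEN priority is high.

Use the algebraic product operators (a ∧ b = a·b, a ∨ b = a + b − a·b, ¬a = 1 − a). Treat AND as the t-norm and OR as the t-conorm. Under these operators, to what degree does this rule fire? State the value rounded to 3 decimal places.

0.013

firing strength: mid=0.67, long=0.38, full=0.05; AND[a·b] → w = 0.0127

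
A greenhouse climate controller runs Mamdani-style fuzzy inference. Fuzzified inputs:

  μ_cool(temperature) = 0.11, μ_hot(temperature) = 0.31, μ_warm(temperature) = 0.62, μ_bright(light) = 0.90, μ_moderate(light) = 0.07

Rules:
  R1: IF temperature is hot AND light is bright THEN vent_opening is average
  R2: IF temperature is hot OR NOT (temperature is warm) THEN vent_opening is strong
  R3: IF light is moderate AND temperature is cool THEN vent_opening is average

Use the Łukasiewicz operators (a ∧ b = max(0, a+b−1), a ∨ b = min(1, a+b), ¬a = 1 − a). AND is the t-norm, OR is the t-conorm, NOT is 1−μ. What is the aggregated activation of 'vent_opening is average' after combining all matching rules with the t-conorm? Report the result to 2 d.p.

0.21

R1: hot=0.31, bright=0.90; AND[max(0, a+b−1)] → w = 0.21
R2: hot=0.31, ¬warm=1−0.62=0.38; OR[min(1, a+b)] → w = 0.69
R3: moderate=0.07, cool=0.11; AND[max(0, a+b−1)] → w = 0.00
Rules with consequent 'average': {R1, R3} → strengths 0.21, 0.00
Aggregate via t-conorm [min(1, a+b)]: 0.21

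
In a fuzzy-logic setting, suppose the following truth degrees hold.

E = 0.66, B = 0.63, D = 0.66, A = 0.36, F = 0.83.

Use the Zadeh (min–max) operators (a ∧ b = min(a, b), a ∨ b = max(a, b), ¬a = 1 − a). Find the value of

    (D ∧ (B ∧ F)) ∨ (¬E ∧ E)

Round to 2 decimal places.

B ∧ F = min(a, b) on (0.63, 0.83) = 0.63
D ∧ (B ∧ F) = min(a, b) on (0.66, 0.63) = 0.63
¬E = 1 − 0.66 = 0.34
¬E ∧ E = min(a, b) on (0.34, 0.66) = 0.34
(D ∧ (B ∧ F)) ∨ (¬E ∧ E) = max(a, b) on (0.63, 0.34) = 0.63

0.63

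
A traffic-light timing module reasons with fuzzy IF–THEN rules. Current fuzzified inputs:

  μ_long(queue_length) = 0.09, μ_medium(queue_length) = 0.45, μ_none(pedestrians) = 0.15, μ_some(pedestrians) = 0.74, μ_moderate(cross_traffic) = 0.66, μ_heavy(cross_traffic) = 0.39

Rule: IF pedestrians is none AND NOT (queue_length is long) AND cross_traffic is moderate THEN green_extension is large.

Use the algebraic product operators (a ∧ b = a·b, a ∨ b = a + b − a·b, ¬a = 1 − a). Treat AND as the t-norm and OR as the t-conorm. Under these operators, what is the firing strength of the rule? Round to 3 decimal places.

firing strength: none=0.15, ¬long=1−0.09=0.91, moderate=0.66; AND[a·b] → w = 0.0901

0.090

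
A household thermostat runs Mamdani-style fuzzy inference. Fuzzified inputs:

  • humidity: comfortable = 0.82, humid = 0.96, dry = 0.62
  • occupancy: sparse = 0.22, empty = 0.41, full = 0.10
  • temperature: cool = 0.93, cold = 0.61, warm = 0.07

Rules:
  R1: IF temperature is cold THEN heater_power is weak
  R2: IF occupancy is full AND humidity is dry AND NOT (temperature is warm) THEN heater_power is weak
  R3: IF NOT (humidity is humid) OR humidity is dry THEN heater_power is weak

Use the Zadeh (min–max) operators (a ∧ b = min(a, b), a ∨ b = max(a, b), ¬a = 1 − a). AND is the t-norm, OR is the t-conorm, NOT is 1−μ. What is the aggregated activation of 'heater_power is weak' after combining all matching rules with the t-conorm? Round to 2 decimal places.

R1: cold=0.61 → w = 0.61
R2: full=0.10, dry=0.62, ¬warm=1−0.07=0.93; AND[min(a, b)] → w = 0.10
R3: ¬humid=1−0.96=0.04, dry=0.62; OR[max(a, b)] → w = 0.62
Rules with consequent 'weak': {R1, R2, R3} → strengths 0.61, 0.10, 0.62
Aggregate via t-conorm [max(a, b)]: 0.62

0.62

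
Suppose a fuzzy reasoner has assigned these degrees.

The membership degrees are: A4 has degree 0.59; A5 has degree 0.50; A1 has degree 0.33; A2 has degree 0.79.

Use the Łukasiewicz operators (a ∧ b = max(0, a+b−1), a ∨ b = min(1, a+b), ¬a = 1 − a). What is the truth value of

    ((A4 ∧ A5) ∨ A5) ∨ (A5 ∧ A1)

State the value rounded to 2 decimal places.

0.59

A4 ∧ A5 = max(0, a+b−1) on (0.59, 0.50) = 0.09
(A4 ∧ A5) ∨ A5 = min(1, a+b) on (0.09, 0.50) = 0.59
A5 ∧ A1 = max(0, a+b−1) on (0.50, 0.33) = 0.00
((A4 ∧ A5) ∨ A5) ∨ (A5 ∧ A1) = min(1, a+b) on (0.59, 0.00) = 0.59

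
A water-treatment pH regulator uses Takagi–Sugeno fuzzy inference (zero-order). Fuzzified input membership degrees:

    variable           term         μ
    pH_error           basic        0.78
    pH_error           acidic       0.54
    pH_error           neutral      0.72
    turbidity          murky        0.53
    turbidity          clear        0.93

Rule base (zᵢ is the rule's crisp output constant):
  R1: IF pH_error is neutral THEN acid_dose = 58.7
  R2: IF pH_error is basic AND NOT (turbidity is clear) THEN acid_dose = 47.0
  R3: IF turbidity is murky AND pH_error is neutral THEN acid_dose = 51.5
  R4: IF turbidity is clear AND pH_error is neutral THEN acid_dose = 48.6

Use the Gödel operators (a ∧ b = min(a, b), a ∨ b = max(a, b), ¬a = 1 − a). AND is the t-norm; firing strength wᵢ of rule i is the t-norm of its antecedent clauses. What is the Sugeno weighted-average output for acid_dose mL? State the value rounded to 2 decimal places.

52.86

R1 (z=58.7): neutral=0.72 → w = 0.72
R2 (z=47.0): basic=0.78, ¬clear=1−0.93=0.07; AND[min(a, b)] → w = 0.07
R3 (z=51.5): murky=0.53, neutral=0.72; AND[min(a, b)] → w = 0.53
R4 (z=48.6): clear=0.93, neutral=0.72; AND[min(a, b)] → w = 0.72
Weighted average = (0.72·58.7 + 0.07·47.0 + 0.53·51.5 + 0.72·48.6) / (0.72 + 0.07 + 0.53 + 0.72)
  = 107.8410 / 2.0400 = 52.86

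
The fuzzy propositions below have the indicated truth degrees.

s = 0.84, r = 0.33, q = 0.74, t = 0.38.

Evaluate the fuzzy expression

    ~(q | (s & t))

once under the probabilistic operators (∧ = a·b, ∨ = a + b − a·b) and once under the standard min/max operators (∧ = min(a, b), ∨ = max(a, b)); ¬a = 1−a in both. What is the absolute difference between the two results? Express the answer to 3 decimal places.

0.083

Under probabilistic:
  s & t = a·b on (0.8400, 0.3800) = 0.3192
  q | (s & t) = a + b − a·b on (0.7400, 0.3192) = 0.8230
  ~(q | (s & t)) = 1 − 0.8230 = 0.1770
  → value = 0.1770
Under standard min/max:
  s & t = min(a, b) on (0.84, 0.38) = 0.38
  q | (s & t) = max(a, b) on (0.74, 0.38) = 0.74
  ~(q | (s & t)) = 1 − 0.74 = 0.26
  → value = 0.2600
|0.1770 − 0.2600| = 0.083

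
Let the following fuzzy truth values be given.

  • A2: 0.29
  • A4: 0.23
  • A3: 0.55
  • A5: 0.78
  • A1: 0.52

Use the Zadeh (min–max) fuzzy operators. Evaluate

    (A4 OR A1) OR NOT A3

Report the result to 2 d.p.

0.52

A4 OR A1 = max(a, b) on (0.23, 0.52) = 0.52
NOT A3 = 1 − 0.55 = 0.45
(A4 OR A1) OR NOT A3 = max(a, b) on (0.52, 0.45) = 0.52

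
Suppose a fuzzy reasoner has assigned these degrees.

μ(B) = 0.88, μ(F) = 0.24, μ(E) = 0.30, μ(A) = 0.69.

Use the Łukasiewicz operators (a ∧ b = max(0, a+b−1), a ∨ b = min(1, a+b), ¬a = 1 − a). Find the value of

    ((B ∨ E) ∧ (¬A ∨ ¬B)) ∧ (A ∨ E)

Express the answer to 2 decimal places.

B ∨ E = min(1, a+b) on (0.88, 0.30) = 1.00
¬A = 1 − 0.69 = 0.31
¬B = 1 − 0.88 = 0.12
¬A ∨ ¬B = min(1, a+b) on (0.31, 0.12) = 0.43
(B ∨ E) ∧ (¬A ∨ ¬B) = max(0, a+b−1) on (1.00, 0.43) = 0.43
A ∨ E = min(1, a+b) on (0.69, 0.30) = 0.99
((B ∨ E) ∧ (¬A ∨ ¬B)) ∧ (A ∨ E) = max(0, a+b−1) on (0.43, 0.99) = 0.42

0.42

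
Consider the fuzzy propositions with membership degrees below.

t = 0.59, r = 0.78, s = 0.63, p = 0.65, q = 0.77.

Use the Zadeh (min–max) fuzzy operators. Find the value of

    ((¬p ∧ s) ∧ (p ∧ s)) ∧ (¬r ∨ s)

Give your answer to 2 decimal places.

0.35

¬p = 1 − 0.65 = 0.35
¬p ∧ s = min(a, b) on (0.35, 0.63) = 0.35
p ∧ s = min(a, b) on (0.65, 0.63) = 0.63
(¬p ∧ s) ∧ (p ∧ s) = min(a, b) on (0.35, 0.63) = 0.35
¬r = 1 − 0.78 = 0.22
¬r ∨ s = max(a, b) on (0.22, 0.63) = 0.63
((¬p ∧ s) ∧ (p ∧ s)) ∧ (¬r ∨ s) = min(a, b) on (0.35, 0.63) = 0.35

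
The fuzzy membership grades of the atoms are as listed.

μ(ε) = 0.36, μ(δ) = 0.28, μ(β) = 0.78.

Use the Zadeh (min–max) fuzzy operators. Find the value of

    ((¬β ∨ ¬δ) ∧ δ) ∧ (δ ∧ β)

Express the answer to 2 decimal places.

0.28

¬β = 1 − 0.78 = 0.22
¬δ = 1 − 0.28 = 0.72
¬β ∨ ¬δ = max(a, b) on (0.22, 0.72) = 0.72
(¬β ∨ ¬δ) ∧ δ = min(a, b) on (0.72, 0.28) = 0.28
δ ∧ β = min(a, b) on (0.28, 0.78) = 0.28
((¬β ∨ ¬δ) ∧ δ) ∧ (δ ∧ β) = min(a, b) on (0.28, 0.28) = 0.28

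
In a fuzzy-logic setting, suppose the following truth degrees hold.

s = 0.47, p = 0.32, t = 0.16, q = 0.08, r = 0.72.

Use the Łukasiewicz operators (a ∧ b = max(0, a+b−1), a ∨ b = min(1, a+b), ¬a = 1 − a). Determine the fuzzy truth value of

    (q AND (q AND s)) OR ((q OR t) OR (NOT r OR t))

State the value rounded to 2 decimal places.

0.68

q AND s = max(0, a+b−1) on (0.08, 0.47) = 0.00
q AND (q AND s) = max(0, a+b−1) on (0.08, 0.00) = 0.00
q OR t = min(1, a+b) on (0.08, 0.16) = 0.24
NOT r = 1 − 0.72 = 0.28
NOT r OR t = min(1, a+b) on (0.28, 0.16) = 0.44
(q OR t) OR (NOT r OR t) = min(1, a+b) on (0.24, 0.44) = 0.68
(q AND (q AND s)) OR ((q OR t) OR (NOT r OR t)) = min(1, a+b) on (0.00, 0.68) = 0.68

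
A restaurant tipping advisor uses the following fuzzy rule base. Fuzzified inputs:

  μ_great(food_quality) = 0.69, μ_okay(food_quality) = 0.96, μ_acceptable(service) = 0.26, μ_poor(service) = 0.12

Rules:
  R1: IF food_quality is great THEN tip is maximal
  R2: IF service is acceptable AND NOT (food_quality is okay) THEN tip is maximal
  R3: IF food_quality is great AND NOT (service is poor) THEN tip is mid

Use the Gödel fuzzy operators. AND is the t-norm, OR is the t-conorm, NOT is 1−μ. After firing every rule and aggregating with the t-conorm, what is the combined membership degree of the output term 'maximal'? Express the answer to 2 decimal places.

R1: great=0.69 → w = 0.69
R2: acceptable=0.26, ¬okay=1−0.96=0.04; AND[min(a, b)] → w = 0.04
R3: great=0.69, ¬poor=1−0.12=0.88; AND[min(a, b)] → w = 0.69
Rules with consequent 'maximal': {R1, R2} → strengths 0.69, 0.04
Aggregate via t-conorm [max(a, b)]: 0.69

0.69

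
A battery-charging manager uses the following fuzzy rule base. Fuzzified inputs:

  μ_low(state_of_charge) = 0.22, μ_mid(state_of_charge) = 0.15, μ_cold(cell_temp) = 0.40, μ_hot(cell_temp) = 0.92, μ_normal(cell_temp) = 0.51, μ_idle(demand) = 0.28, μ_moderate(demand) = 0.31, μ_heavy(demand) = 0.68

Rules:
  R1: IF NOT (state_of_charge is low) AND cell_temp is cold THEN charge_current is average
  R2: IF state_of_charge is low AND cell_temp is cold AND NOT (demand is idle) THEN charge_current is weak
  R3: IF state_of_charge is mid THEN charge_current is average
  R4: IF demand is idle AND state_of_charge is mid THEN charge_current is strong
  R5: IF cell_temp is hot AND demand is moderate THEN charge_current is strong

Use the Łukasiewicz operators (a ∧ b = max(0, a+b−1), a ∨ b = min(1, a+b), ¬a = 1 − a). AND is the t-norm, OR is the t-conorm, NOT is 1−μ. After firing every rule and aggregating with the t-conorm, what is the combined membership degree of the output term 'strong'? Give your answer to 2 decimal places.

0.23

R1: ¬low=1−0.22=0.78, cold=0.40; AND[max(0, a+b−1)] → w = 0.18
R2: low=0.22, cold=0.40, ¬idle=1−0.28=0.72; AND[max(0, a+b−1)] → w = 0.00
R3: mid=0.15 → w = 0.15
R4: idle=0.28, mid=0.15; AND[max(0, a+b−1)] → w = 0.00
R5: hot=0.92, moderate=0.31; AND[max(0, a+b−1)] → w = 0.23
Rules with consequent 'strong': {R4, R5} → strengths 0.00, 0.23
Aggregate via t-conorm [min(1, a+b)]: 0.23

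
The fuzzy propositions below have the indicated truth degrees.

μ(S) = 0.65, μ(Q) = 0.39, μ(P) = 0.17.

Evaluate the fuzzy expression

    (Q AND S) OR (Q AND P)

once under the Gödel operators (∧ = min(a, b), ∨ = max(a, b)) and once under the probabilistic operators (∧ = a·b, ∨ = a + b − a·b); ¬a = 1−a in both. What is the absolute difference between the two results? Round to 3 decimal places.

0.087

Under Gödel:
  Q AND S = min(a, b) on (0.39, 0.65) = 0.39
  Q AND P = min(a, b) on (0.39, 0.17) = 0.17
  (Q AND S) OR (Q AND P) = max(a, b) on (0.39, 0.17) = 0.39
  → value = 0.3900
Under probabilistic:
  Q AND S = a·b on (0.3900, 0.6500) = 0.2535
  Q AND P = a·b on (0.3900, 0.1700) = 0.0663
  (Q AND S) OR (Q AND P) = a + b − a·b on (0.2535, 0.0663) = 0.3030
  → value = 0.3030
|0.3900 − 0.3030| = 0.087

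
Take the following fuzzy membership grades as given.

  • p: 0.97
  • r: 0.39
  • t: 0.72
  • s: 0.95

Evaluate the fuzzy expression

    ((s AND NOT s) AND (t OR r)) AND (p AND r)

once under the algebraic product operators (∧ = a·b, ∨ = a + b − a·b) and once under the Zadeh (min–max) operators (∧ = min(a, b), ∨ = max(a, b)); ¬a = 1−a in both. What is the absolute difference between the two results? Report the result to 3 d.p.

0.035

Under algebraic product:
  NOT s = 1 − 0.9500 = 0.0500
  s AND NOT s = a·b on (0.9500, 0.0500) = 0.0475
  t OR r = a + b − a·b on (0.7200, 0.3900) = 0.8292
  (s AND NOT s) AND (t OR r) = a·b on (0.0475, 0.8292) = 0.0394
  p AND r = a·b on (0.9700, 0.3900) = 0.3783
  ((s AND NOT s) AND (t OR r)) AND (p AND r) = a·b on (0.0394, 0.3783) = 0.0149
  → value = 0.0149
Under Zadeh (min–max):
  NOT s = 1 − 0.95 = 0.05
  s AND NOT s = min(a, b) on (0.95, 0.05) = 0.05
  t OR r = max(a, b) on (0.72, 0.39) = 0.72
  (s AND NOT s) AND (t OR r) = min(a, b) on (0.05, 0.72) = 0.05
  p AND r = min(a, b) on (0.97, 0.39) = 0.39
  ((s AND NOT s) AND (t OR r)) AND (p AND r) = min(a, b) on (0.05, 0.39) = 0.05
  → value = 0.0500
|0.0149 − 0.0500| = 0.035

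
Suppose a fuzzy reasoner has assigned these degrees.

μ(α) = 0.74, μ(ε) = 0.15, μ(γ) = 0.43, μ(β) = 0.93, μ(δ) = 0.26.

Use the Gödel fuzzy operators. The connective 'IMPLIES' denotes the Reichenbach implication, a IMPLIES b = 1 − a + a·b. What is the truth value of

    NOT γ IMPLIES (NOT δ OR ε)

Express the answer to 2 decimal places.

NOT γ = 1 − 0.43 = 0.57
NOT δ = 1 − 0.26 = 0.74
NOT δ OR ε = max(a, b) on (0.74, 0.15) = 0.74
NOT γ IMPLIES (NOT δ OR ε)  [Reichenbach: 1 − a + a·b] with a=0.57, b=0.74 → 0.85

0.85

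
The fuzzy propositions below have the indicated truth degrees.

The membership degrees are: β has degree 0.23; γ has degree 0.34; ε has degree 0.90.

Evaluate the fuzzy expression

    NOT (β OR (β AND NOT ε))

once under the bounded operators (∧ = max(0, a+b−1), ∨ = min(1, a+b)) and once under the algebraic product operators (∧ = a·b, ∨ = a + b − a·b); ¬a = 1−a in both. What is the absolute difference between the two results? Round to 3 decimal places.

0.018

Under bounded:
  NOT ε = 1 − 0.90 = 0.10
  β AND NOT ε = max(0, a+b−1) on (0.23, 0.10) = 0.00
  β OR (β AND NOT ε) = min(1, a+b) on (0.23, 0.00) = 0.23
  NOT (β OR (β AND NOT ε)) = 1 − 0.23 = 0.77
  → value = 0.7700
Under algebraic product:
  NOT ε = 1 − 0.9000 = 0.1000
  β AND NOT ε = a·b on (0.2300, 0.1000) = 0.0230
  β OR (β AND NOT ε) = a + b − a·b on (0.2300, 0.0230) = 0.2477
  NOT (β OR (β AND NOT ε)) = 1 − 0.2477 = 0.7523
  → value = 0.7523
|0.7700 − 0.7523| = 0.018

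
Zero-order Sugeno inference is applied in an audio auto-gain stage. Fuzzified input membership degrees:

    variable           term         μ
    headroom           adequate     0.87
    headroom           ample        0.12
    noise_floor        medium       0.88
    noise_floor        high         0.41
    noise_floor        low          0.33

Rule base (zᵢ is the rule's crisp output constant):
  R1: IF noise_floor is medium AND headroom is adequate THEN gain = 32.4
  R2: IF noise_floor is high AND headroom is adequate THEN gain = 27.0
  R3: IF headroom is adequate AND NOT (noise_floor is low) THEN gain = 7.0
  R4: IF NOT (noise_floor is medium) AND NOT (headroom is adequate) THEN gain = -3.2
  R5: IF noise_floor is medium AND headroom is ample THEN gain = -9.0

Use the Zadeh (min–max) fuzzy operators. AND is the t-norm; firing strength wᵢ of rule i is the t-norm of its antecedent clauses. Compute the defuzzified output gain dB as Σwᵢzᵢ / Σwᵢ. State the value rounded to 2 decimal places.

19.40

R1 (z=32.4): medium=0.88, adequate=0.87; AND[min(a, b)] → w = 0.87
R2 (z=27.0): high=0.41, adequate=0.87; AND[min(a, b)] → w = 0.41
R3 (z=7.0): adequate=0.87, ¬low=1−0.33=0.67; AND[min(a, b)] → w = 0.67
R4 (z=-3.2): ¬medium=1−0.88=0.12, ¬adequate=1−0.87=0.13; AND[min(a, b)] → w = 0.12
R5 (z=-9.0): medium=0.88, ample=0.12; AND[min(a, b)] → w = 0.12
Weighted average = (0.87·32.4 + 0.41·27.0 + 0.67·7.0 + 0.12·-3.2 + 0.12·-9.0) / (0.87 + 0.41 + 0.67 + 0.12 + 0.12)
  = 42.4840 / 2.1900 = 19.40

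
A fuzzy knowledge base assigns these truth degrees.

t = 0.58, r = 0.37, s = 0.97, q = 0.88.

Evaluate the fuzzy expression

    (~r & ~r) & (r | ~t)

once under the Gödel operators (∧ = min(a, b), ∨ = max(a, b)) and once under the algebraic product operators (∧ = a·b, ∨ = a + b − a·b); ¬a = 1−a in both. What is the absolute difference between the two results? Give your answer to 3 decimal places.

0.168

Under Gödel:
  ~r = 1 − 0.37 = 0.63
  ~r = 1 − 0.37 = 0.63
  ~r & ~r = min(a, b) on (0.63, 0.63) = 0.63
  ~t = 1 − 0.58 = 0.42
  r | ~t = max(a, b) on (0.37, 0.42) = 0.42
  (~r & ~r) & (r | ~t) = min(a, b) on (0.63, 0.42) = 0.42
  → value = 0.4200
Under algebraic product:
  ~r = 1 − 0.3700 = 0.6300
  ~r = 1 − 0.3700 = 0.6300
  ~r & ~r = a·b on (0.6300, 0.6300) = 0.3969
  ~t = 1 − 0.5800 = 0.4200
  r | ~t = a + b − a·b on (0.3700, 0.4200) = 0.6346
  (~r & ~r) & (r | ~t) = a·b on (0.3969, 0.6346) = 0.2519
  → value = 0.2519
|0.4200 − 0.2519| = 0.168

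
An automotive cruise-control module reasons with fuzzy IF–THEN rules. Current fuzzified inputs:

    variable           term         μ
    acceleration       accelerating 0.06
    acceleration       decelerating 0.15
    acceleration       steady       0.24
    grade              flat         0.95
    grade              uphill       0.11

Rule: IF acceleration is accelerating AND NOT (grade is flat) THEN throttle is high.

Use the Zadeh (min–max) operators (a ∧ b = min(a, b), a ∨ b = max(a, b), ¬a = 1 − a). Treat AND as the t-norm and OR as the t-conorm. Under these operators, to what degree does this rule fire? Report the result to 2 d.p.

0.05

firing strength: accelerating=0.06, ¬flat=1−0.95=0.05; AND[min(a, b)] → w = 0.05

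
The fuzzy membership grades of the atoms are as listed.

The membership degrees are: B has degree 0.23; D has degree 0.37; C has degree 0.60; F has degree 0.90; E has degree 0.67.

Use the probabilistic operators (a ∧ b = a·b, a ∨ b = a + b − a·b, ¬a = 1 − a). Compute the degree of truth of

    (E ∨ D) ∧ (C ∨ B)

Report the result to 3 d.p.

E ∨ D = a + b − a·b on (0.6700, 0.3700) = 0.7921
C ∨ B = a + b − a·b on (0.6000, 0.2300) = 0.6920
(E ∨ D) ∧ (C ∨ B) = a·b on (0.7921, 0.6920) = 0.5481

0.548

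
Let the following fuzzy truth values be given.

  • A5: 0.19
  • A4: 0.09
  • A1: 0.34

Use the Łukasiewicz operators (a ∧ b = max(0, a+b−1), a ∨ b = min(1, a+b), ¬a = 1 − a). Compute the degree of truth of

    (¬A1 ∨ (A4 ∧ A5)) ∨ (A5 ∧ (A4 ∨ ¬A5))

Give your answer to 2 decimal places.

0.75

¬A1 = 1 − 0.34 = 0.66
A4 ∧ A5 = max(0, a+b−1) on (0.09, 0.19) = 0.00
¬A1 ∨ (A4 ∧ A5) = min(1, a+b) on (0.66, 0.00) = 0.66
¬A5 = 1 − 0.19 = 0.81
A4 ∨ ¬A5 = min(1, a+b) on (0.09, 0.81) = 0.90
A5 ∧ (A4 ∨ ¬A5) = max(0, a+b−1) on (0.19, 0.90) = 0.09
(¬A1 ∨ (A4 ∧ A5)) ∨ (A5 ∧ (A4 ∨ ¬A5)) = min(1, a+b) on (0.66, 0.09) = 0.75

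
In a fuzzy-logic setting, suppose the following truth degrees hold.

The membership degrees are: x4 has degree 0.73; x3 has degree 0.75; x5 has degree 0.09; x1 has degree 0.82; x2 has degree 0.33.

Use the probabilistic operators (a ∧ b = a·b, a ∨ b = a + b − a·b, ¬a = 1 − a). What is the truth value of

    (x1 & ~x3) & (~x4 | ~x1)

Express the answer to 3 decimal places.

~x3 = 1 − 0.7500 = 0.2500
x1 & ~x3 = a·b on (0.8200, 0.2500) = 0.2050
~x4 = 1 − 0.7300 = 0.2700
~x1 = 1 − 0.8200 = 0.1800
~x4 | ~x1 = a + b − a·b on (0.2700, 0.1800) = 0.4014
(x1 & ~x3) & (~x4 | ~x1) = a·b on (0.2050, 0.4014) = 0.0823

0.082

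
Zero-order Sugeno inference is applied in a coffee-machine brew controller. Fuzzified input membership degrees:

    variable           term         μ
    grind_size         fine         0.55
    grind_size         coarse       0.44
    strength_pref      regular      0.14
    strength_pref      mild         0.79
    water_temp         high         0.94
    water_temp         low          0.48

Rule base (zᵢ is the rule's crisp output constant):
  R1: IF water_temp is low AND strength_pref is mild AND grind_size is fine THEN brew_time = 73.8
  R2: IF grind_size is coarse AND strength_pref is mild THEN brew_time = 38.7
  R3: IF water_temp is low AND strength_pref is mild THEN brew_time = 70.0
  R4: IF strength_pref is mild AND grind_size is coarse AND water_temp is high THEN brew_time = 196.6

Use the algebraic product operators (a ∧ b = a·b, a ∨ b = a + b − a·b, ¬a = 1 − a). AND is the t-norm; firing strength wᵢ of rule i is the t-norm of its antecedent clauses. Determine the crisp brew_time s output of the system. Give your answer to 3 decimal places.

94.783

R1 (z=73.8): low=0.48, mild=0.79, fine=0.55; AND[a·b] → w = 0.2086
R2 (z=38.7): coarse=0.44, mild=0.79; AND[a·b] → w = 0.3476
R3 (z=70.0): low=0.48, mild=0.79; AND[a·b] → w = 0.3792
R4 (z=196.6): mild=0.79, coarse=0.44, high=0.94; AND[a·b] → w = 0.3267
Weighted average = (0.2086·73.8 + 0.3476·38.7 + 0.3792·70.0 + 0.3267·196.6) / (0.2086 + 0.3476 + 0.3792 + 0.3267)
  = 119.6257 / 1.2621 = 94.783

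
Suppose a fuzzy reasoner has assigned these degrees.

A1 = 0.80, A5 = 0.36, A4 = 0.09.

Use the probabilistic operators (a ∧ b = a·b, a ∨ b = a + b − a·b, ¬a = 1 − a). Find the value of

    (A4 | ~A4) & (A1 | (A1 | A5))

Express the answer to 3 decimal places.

0.895

~A4 = 1 − 0.0900 = 0.9100
A4 | ~A4 = a + b − a·b on (0.0900, 0.9100) = 0.9181
A1 | A5 = a + b − a·b on (0.8000, 0.3600) = 0.8720
A1 | (A1 | A5) = a + b − a·b on (0.8000, 0.8720) = 0.9744
(A4 | ~A4) & (A1 | (A1 | A5)) = a·b on (0.9181, 0.9744) = 0.8946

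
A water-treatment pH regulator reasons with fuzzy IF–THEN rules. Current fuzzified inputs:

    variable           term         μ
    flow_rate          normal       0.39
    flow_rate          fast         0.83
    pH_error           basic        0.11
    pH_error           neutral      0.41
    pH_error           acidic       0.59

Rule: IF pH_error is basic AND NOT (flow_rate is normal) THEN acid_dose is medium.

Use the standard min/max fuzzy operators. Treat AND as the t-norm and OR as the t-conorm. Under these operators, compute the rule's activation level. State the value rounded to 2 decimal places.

firing strength: basic=0.11, ¬normal=1−0.39=0.61; AND[min(a, b)] → w = 0.11

0.11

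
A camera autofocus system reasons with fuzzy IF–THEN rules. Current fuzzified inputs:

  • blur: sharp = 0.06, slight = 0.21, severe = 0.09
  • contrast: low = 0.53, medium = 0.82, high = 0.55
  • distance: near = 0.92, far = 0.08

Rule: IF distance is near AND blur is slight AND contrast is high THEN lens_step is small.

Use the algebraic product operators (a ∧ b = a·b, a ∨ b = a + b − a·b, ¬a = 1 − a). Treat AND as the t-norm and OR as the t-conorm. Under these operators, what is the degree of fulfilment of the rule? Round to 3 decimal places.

0.106

firing strength: near=0.92, slight=0.21, high=0.55; AND[a·b] → w = 0.1063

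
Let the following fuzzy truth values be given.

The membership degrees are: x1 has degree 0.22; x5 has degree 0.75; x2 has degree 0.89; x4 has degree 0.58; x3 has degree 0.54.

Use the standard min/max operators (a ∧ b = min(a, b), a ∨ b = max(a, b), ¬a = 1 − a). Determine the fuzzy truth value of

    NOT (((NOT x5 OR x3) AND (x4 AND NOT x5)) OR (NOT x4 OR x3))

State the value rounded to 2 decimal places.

0.46

NOT x5 = 1 − 0.75 = 0.25
NOT x5 OR x3 = max(a, b) on (0.25, 0.54) = 0.54
NOT x5 = 1 − 0.75 = 0.25
x4 AND NOT x5 = min(a, b) on (0.58, 0.25) = 0.25
(NOT x5 OR x3) AND (x4 AND NOT x5) = min(a, b) on (0.54, 0.25) = 0.25
NOT x4 = 1 − 0.58 = 0.42
NOT x4 OR x3 = max(a, b) on (0.42, 0.54) = 0.54
((NOT x5 OR x3) AND (x4 AND NOT x5)) OR (NOT x4 OR x3) = max(a, b) on (0.25, 0.54) = 0.54
NOT (((NOT x5 OR x3) AND (x4 AND NOT x5)) OR (NOT x4 OR x3)) = 1 − 0.54 = 0.46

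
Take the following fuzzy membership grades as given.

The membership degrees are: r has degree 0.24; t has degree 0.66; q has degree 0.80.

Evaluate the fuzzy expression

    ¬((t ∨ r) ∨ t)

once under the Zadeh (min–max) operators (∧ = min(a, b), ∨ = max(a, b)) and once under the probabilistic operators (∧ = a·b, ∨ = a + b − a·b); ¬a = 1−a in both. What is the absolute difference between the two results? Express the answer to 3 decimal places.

Under Zadeh (min–max):
  t ∨ r = max(a, b) on (0.66, 0.24) = 0.66
  (t ∨ r) ∨ t = max(a, b) on (0.66, 0.66) = 0.66
  ¬((t ∨ r) ∨ t) = 1 − 0.66 = 0.34
  → value = 0.3400
Under probabilistic:
  t ∨ r = a + b − a·b on (0.6600, 0.2400) = 0.7416
  (t ∨ r) ∨ t = a + b − a·b on (0.7416, 0.6600) = 0.9121
  ¬((t ∨ r) ∨ t) = 1 − 0.9121 = 0.0879
  → value = 0.0879
|0.3400 − 0.0879| = 0.252

0.252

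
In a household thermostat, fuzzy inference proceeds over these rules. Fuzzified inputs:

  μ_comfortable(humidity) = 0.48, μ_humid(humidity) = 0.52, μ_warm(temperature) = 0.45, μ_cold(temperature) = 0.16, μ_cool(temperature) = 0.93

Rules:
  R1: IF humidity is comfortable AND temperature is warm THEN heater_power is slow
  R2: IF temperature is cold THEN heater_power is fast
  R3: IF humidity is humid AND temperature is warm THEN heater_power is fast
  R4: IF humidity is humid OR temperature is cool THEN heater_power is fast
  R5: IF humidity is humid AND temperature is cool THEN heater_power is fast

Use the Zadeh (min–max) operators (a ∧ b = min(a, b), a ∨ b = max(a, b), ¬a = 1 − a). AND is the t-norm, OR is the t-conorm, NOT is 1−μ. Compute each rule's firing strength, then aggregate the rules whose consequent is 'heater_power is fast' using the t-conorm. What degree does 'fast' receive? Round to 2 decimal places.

0.93

R1: comfortable=0.48, warm=0.45; AND[min(a, b)] → w = 0.45
R2: cold=0.16 → w = 0.16
R3: humid=0.52, warm=0.45; AND[min(a, b)] → w = 0.45
R4: humid=0.52, cool=0.93; OR[max(a, b)] → w = 0.93
R5: humid=0.52, cool=0.93; AND[min(a, b)] → w = 0.52
Rules with consequent 'fast': {R2, R3, R4, R5} → strengths 0.16, 0.45, 0.93, 0.52
Aggregate via t-conorm [max(a, b)]: 0.93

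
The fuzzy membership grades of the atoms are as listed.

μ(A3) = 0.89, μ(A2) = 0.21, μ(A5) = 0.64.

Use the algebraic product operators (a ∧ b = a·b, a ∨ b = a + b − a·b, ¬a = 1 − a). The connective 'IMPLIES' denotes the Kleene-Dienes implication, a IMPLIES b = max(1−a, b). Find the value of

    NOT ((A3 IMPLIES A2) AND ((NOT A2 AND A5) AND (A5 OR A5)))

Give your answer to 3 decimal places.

0.908

A3 IMPLIES A2  [Kleene-Dienes: max(1−a, b)] with a=0.8900, b=0.2100 → 0.2100
NOT A2 = 1 − 0.2100 = 0.7900
NOT A2 AND A5 = a·b on (0.7900, 0.6400) = 0.5056
A5 OR A5 = a + b − a·b on (0.6400, 0.6400) = 0.8704
(NOT A2 AND A5) AND (A5 OR A5) = a·b on (0.5056, 0.8704) = 0.4401
(A3 IMPLIES A2) AND ((NOT A2 AND A5) AND (A5 OR A5)) = a·b on (0.2100, 0.4401) = 0.0924
NOT ((A3 IMPLIES A2) AND ((NOT A2 AND A5) AND (A5 OR A5))) = 1 − 0.0924 = 0.9076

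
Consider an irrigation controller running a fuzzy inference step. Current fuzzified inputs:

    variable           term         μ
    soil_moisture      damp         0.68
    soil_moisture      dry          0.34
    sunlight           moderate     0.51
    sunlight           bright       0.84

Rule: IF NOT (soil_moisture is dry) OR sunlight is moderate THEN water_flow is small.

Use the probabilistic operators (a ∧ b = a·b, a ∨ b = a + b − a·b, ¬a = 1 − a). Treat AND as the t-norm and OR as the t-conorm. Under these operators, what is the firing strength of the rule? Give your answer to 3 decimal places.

0.833

firing strength: ¬dry=1−0.34=0.66, moderate=0.51; OR[a + b − a·b] → w = 0.8334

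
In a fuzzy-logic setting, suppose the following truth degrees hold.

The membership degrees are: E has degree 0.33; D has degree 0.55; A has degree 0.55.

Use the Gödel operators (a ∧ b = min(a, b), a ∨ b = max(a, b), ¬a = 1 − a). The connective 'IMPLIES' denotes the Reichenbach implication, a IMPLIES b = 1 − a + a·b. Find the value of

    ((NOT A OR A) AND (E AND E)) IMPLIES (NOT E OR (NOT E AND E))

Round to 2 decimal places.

NOT A = 1 − 0.55 = 0.45
NOT A OR A = max(a, b) on (0.45, 0.55) = 0.55
E AND E = min(a, b) on (0.33, 0.33) = 0.33
(NOT A OR A) AND (E AND E) = min(a, b) on (0.55, 0.33) = 0.33
NOT E = 1 − 0.33 = 0.67
NOT E = 1 − 0.33 = 0.67
NOT E AND E = min(a, b) on (0.67, 0.33) = 0.33
NOT E OR (NOT E AND E) = max(a, b) on (0.67, 0.33) = 0.67
((NOT A OR A) AND (E AND E)) IMPLIES (NOT E OR (NOT E AND E))  [Reichenbach: 1 − a + a·b] with a=0.33, b=0.67 → 0.89

0.89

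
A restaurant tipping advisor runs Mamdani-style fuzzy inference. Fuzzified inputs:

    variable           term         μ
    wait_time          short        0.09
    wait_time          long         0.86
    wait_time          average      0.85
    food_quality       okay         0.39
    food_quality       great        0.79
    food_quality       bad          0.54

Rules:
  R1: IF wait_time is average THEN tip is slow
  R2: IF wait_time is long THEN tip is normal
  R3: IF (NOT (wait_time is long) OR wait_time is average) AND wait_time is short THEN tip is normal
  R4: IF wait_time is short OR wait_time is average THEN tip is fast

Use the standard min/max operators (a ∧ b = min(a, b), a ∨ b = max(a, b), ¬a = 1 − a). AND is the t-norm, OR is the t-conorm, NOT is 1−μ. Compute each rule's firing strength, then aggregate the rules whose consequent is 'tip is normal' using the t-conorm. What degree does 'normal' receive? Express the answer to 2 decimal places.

0.86

R1: average=0.85 → w = 0.85
R2: long=0.86 → w = 0.86
R3: (¬long=1−0.86=0.14 OR average=0.85) = 0.85; AND[min(a, b)] with short=0.09 → w = 0.09
R4: short=0.09, average=0.85; OR[max(a, b)] → w = 0.85
Rules with consequent 'normal': {R2, R3} → strengths 0.86, 0.09
Aggregate via t-conorm [max(a, b)]: 0.86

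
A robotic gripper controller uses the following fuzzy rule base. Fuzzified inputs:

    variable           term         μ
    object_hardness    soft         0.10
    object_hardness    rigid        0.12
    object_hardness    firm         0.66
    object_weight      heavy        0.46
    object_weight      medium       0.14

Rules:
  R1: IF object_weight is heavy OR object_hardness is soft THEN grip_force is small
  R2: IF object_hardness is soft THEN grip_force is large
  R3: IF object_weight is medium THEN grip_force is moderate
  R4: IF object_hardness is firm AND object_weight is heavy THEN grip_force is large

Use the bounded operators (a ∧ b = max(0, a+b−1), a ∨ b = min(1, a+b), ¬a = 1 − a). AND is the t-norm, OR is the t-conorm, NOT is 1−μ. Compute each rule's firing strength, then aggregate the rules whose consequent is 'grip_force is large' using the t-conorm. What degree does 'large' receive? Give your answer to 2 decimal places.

R1: heavy=0.46, soft=0.10; OR[min(1, a+b)] → w = 0.56
R2: soft=0.10 → w = 0.10
R3: medium=0.14 → w = 0.14
R4: firm=0.66, heavy=0.46; AND[max(0, a+b−1)] → w = 0.12
Rules with consequent 'large': {R2, R4} → strengths 0.10, 0.12
Aggregate via t-conorm [min(1, a+b)]: 0.22

0.22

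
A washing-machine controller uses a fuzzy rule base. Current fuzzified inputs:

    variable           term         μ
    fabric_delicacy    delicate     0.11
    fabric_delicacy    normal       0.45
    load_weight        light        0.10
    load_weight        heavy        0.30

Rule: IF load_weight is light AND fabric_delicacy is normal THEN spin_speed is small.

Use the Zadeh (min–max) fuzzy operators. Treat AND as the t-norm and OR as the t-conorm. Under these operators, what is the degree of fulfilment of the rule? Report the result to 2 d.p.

firing strength: light=0.10, normal=0.45; AND[min(a, b)] → w = 0.10

0.10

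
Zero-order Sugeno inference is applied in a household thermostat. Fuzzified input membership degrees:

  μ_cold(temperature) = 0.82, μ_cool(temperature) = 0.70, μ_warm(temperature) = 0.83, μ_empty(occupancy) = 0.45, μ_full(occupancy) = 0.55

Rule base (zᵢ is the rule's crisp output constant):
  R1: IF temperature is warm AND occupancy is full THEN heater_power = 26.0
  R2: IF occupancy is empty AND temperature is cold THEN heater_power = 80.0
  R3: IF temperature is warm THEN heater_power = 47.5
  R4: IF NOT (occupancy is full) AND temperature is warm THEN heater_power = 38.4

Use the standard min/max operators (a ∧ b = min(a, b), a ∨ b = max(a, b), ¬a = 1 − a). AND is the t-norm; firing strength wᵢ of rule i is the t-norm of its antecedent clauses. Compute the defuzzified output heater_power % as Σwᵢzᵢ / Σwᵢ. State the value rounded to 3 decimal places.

R1 (z=26.0): warm=0.83, full=0.55; AND[min(a, b)] → w = 0.55
R2 (z=80.0): empty=0.45, cold=0.82; AND[min(a, b)] → w = 0.45
R3 (z=47.5): warm=0.83 → w = 0.83
R4 (z=38.4): ¬full=1−0.55=0.45, warm=0.83; AND[min(a, b)] → w = 0.45
Weighted average = (0.55·26.0 + 0.45·80.0 + 0.83·47.5 + 0.45·38.4) / (0.55 + 0.45 + 0.83 + 0.45)
  = 107.0050 / 2.2800 = 46.932

46.932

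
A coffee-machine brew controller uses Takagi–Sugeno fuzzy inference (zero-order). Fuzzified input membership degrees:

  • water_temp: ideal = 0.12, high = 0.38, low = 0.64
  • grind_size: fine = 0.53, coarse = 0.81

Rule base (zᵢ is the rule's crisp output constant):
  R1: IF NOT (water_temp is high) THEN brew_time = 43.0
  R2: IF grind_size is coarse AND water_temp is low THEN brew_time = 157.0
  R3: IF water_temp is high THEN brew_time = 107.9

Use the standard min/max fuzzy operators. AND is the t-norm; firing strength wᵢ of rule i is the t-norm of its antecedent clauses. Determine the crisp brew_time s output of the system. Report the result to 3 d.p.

102.526

R1 (z=43.0): ¬high=1−0.38=0.62 → w = 0.62
R2 (z=157.0): coarse=0.81, low=0.64; AND[min(a, b)] → w = 0.64
R3 (z=107.9): high=0.38 → w = 0.38
Weighted average = (0.62·43.0 + 0.64·157.0 + 0.38·107.9) / (0.62 + 0.64 + 0.38)
  = 168.1420 / 1.6400 = 102.526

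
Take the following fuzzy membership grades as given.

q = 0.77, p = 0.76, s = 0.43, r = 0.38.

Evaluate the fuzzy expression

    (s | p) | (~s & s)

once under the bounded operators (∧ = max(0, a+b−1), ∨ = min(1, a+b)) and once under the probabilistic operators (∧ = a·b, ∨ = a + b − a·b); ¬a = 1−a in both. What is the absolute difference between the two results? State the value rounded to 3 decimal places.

Under bounded:
  s | p = min(1, a+b) on (0.43, 0.76) = 1.00
  ~s = 1 − 0.43 = 0.57
  ~s & s = max(0, a+b−1) on (0.57, 0.43) = 0.00
  (s | p) | (~s & s) = min(1, a+b) on (1.00, 0.00) = 1.00
  → value = 1.0000
Under probabilistic:
  s | p = a + b − a·b on (0.4300, 0.7600) = 0.8632
  ~s = 1 − 0.4300 = 0.5700
  ~s & s = a·b on (0.5700, 0.4300) = 0.2451
  (s | p) | (~s & s) = a + b − a·b on (0.8632, 0.2451) = 0.8967
  → value = 0.8967
|1.0000 − 0.8967| = 0.103

0.103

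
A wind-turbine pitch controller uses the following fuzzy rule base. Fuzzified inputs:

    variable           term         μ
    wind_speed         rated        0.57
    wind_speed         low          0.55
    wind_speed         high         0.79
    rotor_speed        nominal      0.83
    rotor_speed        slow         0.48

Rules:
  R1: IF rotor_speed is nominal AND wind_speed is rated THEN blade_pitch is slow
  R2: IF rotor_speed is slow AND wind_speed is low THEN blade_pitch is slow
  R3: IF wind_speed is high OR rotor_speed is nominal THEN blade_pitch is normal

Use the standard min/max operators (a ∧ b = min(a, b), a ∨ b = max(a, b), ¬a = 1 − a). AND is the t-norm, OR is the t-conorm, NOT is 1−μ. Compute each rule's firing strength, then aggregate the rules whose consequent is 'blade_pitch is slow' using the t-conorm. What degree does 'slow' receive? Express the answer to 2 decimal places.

R1: nominal=0.83, rated=0.57; AND[min(a, b)] → w = 0.57
R2: slow=0.48, low=0.55; AND[min(a, b)] → w = 0.48
R3: high=0.79, nominal=0.83; OR[max(a, b)] → w = 0.83
Rules with consequent 'slow': {R1, R2} → strengths 0.57, 0.48
Aggregate via t-conorm [max(a, b)]: 0.57

0.57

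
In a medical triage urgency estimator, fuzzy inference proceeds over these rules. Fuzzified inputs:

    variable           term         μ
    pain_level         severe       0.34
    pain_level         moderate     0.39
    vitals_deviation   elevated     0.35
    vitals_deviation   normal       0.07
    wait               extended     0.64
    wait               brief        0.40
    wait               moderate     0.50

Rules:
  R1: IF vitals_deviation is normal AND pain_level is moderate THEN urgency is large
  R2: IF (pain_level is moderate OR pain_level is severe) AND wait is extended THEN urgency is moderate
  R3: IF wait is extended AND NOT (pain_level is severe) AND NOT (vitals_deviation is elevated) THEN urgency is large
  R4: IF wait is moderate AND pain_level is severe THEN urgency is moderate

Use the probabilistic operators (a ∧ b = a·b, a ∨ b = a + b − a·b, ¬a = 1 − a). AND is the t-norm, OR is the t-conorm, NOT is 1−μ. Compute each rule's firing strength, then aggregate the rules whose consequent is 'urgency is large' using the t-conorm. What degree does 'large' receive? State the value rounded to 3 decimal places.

R1: normal=0.07, moderate=0.39; AND[a·b] → w = 0.0273
R2: (moderate=0.39 OR severe=0.34) = 0.5974; AND[a·b] with extended=0.64 → w = 0.3823
R3: extended=0.64, ¬severe=1−0.34=0.66, ¬elevated=1−0.35=0.65; AND[a·b] → w = 0.2746
R4: moderate=0.50, severe=0.34; AND[a·b] → w = 0.1700
Rules with consequent 'large': {R1, R3} → strengths 0.0273, 0.2746
Aggregate via t-conorm [a + b − a·b]: 0.2944

0.294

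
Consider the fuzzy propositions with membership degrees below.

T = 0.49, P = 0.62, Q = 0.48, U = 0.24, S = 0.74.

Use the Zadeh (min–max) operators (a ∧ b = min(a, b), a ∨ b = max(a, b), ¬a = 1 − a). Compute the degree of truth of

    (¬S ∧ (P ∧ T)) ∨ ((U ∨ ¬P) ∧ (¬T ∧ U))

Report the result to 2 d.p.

¬S = 1 − 0.74 = 0.26
P ∧ T = min(a, b) on (0.62, 0.49) = 0.49
¬S ∧ (P ∧ T) = min(a, b) on (0.26, 0.49) = 0.26
¬P = 1 − 0.62 = 0.38
U ∨ ¬P = max(a, b) on (0.24, 0.38) = 0.38
¬T = 1 − 0.49 = 0.51
¬T ∧ U = min(a, b) on (0.51, 0.24) = 0.24
(U ∨ ¬P) ∧ (¬T ∧ U) = min(a, b) on (0.38, 0.24) = 0.24
(¬S ∧ (P ∧ T)) ∨ ((U ∨ ¬P) ∧ (¬T ∧ U)) = max(a, b) on (0.26, 0.24) = 0.26

0.26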